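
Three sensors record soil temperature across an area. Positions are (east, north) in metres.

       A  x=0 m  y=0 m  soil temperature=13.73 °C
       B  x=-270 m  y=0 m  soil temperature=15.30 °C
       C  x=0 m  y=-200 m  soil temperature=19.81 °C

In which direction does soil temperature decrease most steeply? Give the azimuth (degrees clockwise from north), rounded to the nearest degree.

011°

∂T/∂x = (15.30 − 13.73) / (-270 − 0) = -0.005815
∂T/∂y = (19.81 − 13.73) / (-200 − 0) = -0.03040
Steepest decrease is along −∇f: components (+0.005815 E, +0.03040 N).
Azimuth = atan2(+0.005815, +0.03040) = 10.8° ≈ 011°.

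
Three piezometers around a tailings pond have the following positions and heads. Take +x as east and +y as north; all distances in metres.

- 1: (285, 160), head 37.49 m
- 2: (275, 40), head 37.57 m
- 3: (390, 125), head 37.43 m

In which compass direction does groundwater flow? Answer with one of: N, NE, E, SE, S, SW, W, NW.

NE

Differences from 1: to 2 (Δx, Δy, Δh) = (-10, -120, +0.08); to 3 = (105, -35, -0.06).
Solve a·Δx + b·Δy = Δh: det = (-10)·(-35) − 105·(-120) = 12950.
∂h/∂x = [(+0.08)·(-35) − (-0.06)·(-120)] / 12950 = -0.0007722
∂h/∂y = [(-10)·(-0.06) − 105·(+0.08)] / 12950 = -0.0006023
Flow = −∇h = (+0.0007722 east, +0.0006023 north), which points northeast.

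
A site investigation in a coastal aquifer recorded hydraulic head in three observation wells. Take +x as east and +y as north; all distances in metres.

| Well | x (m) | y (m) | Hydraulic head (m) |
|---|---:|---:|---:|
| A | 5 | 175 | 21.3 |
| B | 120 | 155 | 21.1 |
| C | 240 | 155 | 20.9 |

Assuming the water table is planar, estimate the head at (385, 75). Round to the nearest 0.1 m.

Three-point gradient (reference A): Δ to B = (115, -20, -0.2), Δ to C = (235, -20, -0.4).
∂h/∂x = -0.001667, ∂h/∂y = +0.0004167 (det = 2400).
h(385, 75) = 21.3 + (-0.001667)·(380) + (+0.0004167)·(-100) = 21.3 -0.633 -0.042 = 20.625 m.

20.6 m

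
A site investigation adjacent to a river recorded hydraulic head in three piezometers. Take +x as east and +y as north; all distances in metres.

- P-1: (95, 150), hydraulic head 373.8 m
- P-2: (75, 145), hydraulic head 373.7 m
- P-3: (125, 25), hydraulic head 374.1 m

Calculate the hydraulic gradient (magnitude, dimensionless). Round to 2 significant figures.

0.0054

Differences from P-1: to P-2 (Δx, Δy, Δh) = (-20, -5, -0.1); to P-3 = (30, -125, +0.3).
Solve a·Δx + b·Δy = Δh: det = (-20)·(-125) − 30·(-5) = 2650.
∂h/∂x = [(-0.1)·(-125) − (+0.3)·(-5)] / 2650 = +0.005283
∂h/∂y = [(-20)·(+0.3) − 30·(-0.1)] / 2650 = -0.001132
|∇h| = √(0.005283² + -0.001132²) = 0.005403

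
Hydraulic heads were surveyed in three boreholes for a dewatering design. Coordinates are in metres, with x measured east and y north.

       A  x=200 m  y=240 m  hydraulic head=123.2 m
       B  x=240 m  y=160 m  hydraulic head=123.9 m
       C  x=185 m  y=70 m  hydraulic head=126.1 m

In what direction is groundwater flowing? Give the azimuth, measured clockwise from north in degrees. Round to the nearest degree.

Taking A as reference: B−A = (40, -80, +0.7); C−A = (-15, -170, +2.9).
Solve a·Δx + b·Δy = Δh: det = 40·(-170) − (-15)·(-80) = -8000.
∂h/∂x = [(+0.7)·(-170) − (+2.9)·(-80)] / -8000 = -0.01412
∂h/∂y = [40·(+2.9) − (-15)·(+0.7)] / -8000 = -0.01581
Flow direction (−∇h) has components (+0.01412 E, +0.01581 N).
Azimuth = atan2(E, N) = atan2(+0.01412, +0.01581) = 41.8° ≈ 042°.

042°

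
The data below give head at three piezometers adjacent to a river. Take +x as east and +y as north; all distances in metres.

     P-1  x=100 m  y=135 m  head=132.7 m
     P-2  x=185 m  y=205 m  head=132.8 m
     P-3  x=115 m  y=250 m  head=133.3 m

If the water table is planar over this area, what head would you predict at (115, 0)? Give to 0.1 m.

Taking P-1 as reference: P-2−P-1 = (85, 70, +0.1); P-3−P-1 = (15, 115, +0.6).
Solve a·Δx + b·Δy = Δh: det = 85·115 − 15·70 = 8725.
∂h/∂x = [(+0.1)·115 − (+0.6)·70] / 8725 = -0.003496
∂h/∂y = [85·(+0.6) − 15·(+0.1)] / 8725 = +0.005673
h(115, 0) = 132.7 + (-0.003496)·(15) + (+0.005673)·(-135) = 132.7 -0.052 -0.766 = 131.882 m.

131.9 m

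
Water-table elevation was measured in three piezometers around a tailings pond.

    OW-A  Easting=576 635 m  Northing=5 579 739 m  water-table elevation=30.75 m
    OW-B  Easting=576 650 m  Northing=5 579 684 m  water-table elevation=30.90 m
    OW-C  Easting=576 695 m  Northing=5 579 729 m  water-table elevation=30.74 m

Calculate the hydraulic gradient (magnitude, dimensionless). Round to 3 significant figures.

Taking OW-A as reference: OW-B−OW-A = (15, -55, +0.15); OW-C−OW-A = (60, -10, -0.01).
Solve a·Δx + b·Δy = Δh: det = 15·(-10) − 60·(-55) = 3150.
∂h/∂x = [(+0.15)·(-10) − (-0.01)·(-55)] / 3150 = -0.0006508
∂h/∂y = [15·(-0.01) − 60·(+0.15)] / 3150 = -0.002905
|∇h| = √(-0.0006508² + -0.002905²) = 0.002977

0.00298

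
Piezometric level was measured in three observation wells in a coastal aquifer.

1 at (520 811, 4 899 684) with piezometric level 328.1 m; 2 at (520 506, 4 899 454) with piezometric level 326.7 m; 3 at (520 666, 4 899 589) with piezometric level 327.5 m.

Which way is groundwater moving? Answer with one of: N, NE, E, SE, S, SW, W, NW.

S

With h = a·x + b·y + c and 1 as origin, the differences give:
  (-305)·a + (-230)·b = -1.4
  (-145)·a + (-95)·b = -0.6
Eliminate b (×(-95) and ×(-230), subtract): -4375·a = -5.00 → a = ∂h/∂x = +0.001143
Back-substitute: b = ∂h/∂y = +0.004571.
Flow = −∇h = (-0.001143 east, -0.004571 north), which points south.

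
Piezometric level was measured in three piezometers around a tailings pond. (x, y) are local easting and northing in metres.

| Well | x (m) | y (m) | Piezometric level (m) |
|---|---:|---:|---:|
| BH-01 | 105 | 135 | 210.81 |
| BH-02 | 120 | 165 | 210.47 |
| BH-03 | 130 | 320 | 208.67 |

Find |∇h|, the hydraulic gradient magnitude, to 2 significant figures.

Differences from BH-01: to BH-02 (Δx, Δy, Δh) = (15, 30, -0.34); to BH-03 = (25, 185, -2.14).
Solve a·Δx + b·Δy = Δh: det = 15·185 − 25·30 = 2025.
∂h/∂x = [(-0.34)·185 − (-2.14)·30] / 2025 = +0.0006420
∂h/∂y = [15·(-2.14) − 25·(-0.34)] / 2025 = -0.01165
|∇h| = √(0.0006420² + -0.01165²) = 0.01167

0.012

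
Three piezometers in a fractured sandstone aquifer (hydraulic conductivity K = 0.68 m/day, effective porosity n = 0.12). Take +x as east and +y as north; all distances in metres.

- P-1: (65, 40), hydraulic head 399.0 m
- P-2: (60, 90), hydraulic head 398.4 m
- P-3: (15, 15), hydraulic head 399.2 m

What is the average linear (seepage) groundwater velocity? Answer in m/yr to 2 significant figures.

25 m/yr

With h = a·x + b·y + c and P-1 as origin, the differences give:
  (-5)·a + 50·b = -0.6
  (-50)·a + (-25)·b = +0.2
Eliminate b (×(-25) and ×50, subtract): 2625·a = 5.00 → a = ∂h/∂x = +0.001905
Back-substitute: b = ∂h/∂y = -0.01181.
|∇h| = √(0.001905² + -0.01181²) = 0.01196
Seepage velocity v = K·i/n = 0.68 × 0.01196 / 0.12 = 0.06777 m/day = 24.75 m/yr.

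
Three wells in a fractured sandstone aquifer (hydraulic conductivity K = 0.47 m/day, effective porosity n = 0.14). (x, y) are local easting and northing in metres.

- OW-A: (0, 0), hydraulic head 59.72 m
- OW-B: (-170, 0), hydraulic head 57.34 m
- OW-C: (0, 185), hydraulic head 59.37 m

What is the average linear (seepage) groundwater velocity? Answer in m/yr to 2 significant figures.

∂h/∂x = (57.34 − 59.72) / (-170 − 0) = +0.01400
∂h/∂y = (59.37 − 59.72) / (185 − 0) = -0.001892
|∇h| = √(0.01400² + -0.001892²) = 0.01413
Seepage velocity v = K·i/n = 0.47 × 0.01413 / 0.14 = 0.04744 m/day = 17.33 m/yr.

17 m/yr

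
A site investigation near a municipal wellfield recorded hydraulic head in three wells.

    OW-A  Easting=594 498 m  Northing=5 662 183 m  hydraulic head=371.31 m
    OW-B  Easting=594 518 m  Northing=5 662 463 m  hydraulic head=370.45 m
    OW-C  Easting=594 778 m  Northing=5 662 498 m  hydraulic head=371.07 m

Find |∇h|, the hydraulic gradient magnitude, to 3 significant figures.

0.00432

Differences from OW-A: to OW-B (Δx, Δy, Δh) = (20, 280, -0.86); to OW-C = (280, 315, -0.24).
Solve a·Δx + b·Δy = Δh: det = 20·315 − 280·280 = -72100.
∂h/∂x = [(-0.86)·315 − (-0.24)·280] / -72100 = +0.002825
∂h/∂y = [20·(-0.24) − 280·(-0.86)] / -72100 = -0.003273
|∇h| = √(0.002825² + -0.003273²) = 0.004324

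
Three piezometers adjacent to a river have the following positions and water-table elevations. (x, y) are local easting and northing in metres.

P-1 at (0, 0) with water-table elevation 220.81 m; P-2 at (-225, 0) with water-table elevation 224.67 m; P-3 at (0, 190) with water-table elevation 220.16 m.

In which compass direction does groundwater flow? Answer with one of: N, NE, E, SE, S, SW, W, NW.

E

∂h/∂x = (224.67 − 220.81) / (-225 − 0) = -0.01716
∂h/∂y = (220.16 − 220.81) / (190 − 0) = -0.003421
Flow = −∇h = (+0.01716 east, +0.003421 north), which points east.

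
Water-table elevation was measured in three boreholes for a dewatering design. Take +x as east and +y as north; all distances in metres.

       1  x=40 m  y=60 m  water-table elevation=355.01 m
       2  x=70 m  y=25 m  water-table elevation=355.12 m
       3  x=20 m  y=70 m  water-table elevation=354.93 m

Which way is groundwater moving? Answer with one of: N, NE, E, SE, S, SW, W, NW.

Three-point gradient (reference 1): Δ to 2 = (30, -35, +0.11), Δ to 3 = (-20, 10, -0.08).
∂h/∂x = +0.004250, ∂h/∂y = +0.0005000 (det = -400).
Flow = −∇h = (-0.004250 east, -0.0005000 north), which points west.

W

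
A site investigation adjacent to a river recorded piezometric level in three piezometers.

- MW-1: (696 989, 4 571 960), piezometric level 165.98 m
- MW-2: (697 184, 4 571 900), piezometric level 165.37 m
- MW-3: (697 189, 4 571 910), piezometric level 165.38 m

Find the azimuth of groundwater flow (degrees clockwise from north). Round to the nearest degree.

With h = a·x + b·y + c and MW-1 as origin, the differences give:
  195·a + (-60)·b = -0.61
  200·a + (-50)·b = -0.60
Eliminate b (×(-50) and ×(-60), subtract): 2250·a = -5.500 → a = ∂h/∂x = -0.002444
Back-substitute: b = ∂h/∂y = +0.002222.
Flow direction (−∇h) has components (+0.002444 E, -0.002222 N).
Azimuth = atan2(E, N) = atan2(+0.002444, -0.002222) = 132.3° ≈ 132°.

132°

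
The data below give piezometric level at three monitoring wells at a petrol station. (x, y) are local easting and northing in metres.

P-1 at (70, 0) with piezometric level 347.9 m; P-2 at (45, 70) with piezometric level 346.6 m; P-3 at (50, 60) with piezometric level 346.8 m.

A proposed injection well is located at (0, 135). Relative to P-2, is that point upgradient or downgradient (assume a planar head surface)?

Three-point gradient (reference P-1): Δ to P-2 = (-25, 70, -1.3), Δ to P-3 = (-20, 60, -1.1).
∂h/∂x = +0.010000, ∂h/∂y = -0.01500 (det = -100).
Head at (0, 135) = 347.9 + (+0.010000)·(-70) + (-0.01500)·(135) = 345.18 m.
That is lower than the 346.6 m at P-2, so the point is downgradient.

downgradient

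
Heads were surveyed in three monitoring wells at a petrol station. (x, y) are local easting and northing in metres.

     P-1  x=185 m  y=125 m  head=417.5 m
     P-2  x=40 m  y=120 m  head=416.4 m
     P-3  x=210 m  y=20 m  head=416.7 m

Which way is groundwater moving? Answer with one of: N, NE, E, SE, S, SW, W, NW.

With h = a·x + b·y + c and P-1 as origin, the differences give:
  (-145)·a + (-5)·b = -1.1
  25·a + (-105)·b = -0.8
Eliminate b (×(-105) and ×(-5), subtract): 15350·a = 111.50 → a = ∂h/∂x = +0.007264
Back-substitute: b = ∂h/∂y = +0.009349.
Flow = −∇h = (-0.007264 east, -0.009349 north), which points southwest.

SW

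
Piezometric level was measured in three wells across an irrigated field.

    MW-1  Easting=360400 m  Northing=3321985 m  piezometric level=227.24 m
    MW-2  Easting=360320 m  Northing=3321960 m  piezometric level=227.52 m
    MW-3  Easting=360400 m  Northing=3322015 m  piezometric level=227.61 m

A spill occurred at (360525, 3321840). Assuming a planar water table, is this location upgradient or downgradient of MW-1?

downgradient

Differences from MW-1: to MW-2 (Δx, Δy, Δh) = (-80, -25, +0.28); to MW-3 = (0, 30, +0.37).
Solve a·Δx + b·Δy = Δh: det = (-80)·30 − 0·(-25) = -2400.
∂h/∂x = [(+0.28)·30 − (+0.37)·(-25)] / -2400 = -0.007354
∂h/∂y = [(-80)·(+0.37) − 0·(+0.28)] / -2400 = +0.01233
Head at (360525, 3321840) = 227.24 + (-0.007354)·(125) + (+0.01233)·(-145) = 224.53 m.
That is lower than the 227.24 m at MW-1, so the point is downgradient.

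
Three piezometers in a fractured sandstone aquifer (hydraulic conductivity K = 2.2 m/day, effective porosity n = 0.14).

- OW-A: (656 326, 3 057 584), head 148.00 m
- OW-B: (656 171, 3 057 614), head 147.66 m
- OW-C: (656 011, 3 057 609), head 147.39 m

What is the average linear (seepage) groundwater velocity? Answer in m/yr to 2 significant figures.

16 m/yr

Differences from OW-A: to OW-B (Δx, Δy, Δh) = (-155, 30, -0.34); to OW-C = (-315, 25, -0.61).
Solve a·Δx + b·Δy = Δh: det = (-155)·25 − (-315)·30 = 5575.
∂h/∂x = [(-0.34)·25 − (-0.61)·30] / 5575 = +0.001758
∂h/∂y = [(-155)·(-0.61) − (-315)·(-0.34)] / 5575 = -0.002251
|∇h| = √(0.001758² + -0.002251²) = 0.002856
Seepage velocity v = K·i/n = 2.2 × 0.002856 / 0.14 = 0.04488 m/day = 16.39 m/yr.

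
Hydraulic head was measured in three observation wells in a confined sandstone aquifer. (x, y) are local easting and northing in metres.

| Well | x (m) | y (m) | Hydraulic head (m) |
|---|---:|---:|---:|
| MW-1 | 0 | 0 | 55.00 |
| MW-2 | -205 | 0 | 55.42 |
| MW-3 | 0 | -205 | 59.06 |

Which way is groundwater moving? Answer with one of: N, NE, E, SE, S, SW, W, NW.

N

∂h/∂x = (55.42 − 55.00) / (-205 − 0) = -0.002049
∂h/∂y = (59.06 − 55.00) / (-205 − 0) = -0.01980
Flow = −∇h = (+0.002049 east, +0.01980 north), which points north.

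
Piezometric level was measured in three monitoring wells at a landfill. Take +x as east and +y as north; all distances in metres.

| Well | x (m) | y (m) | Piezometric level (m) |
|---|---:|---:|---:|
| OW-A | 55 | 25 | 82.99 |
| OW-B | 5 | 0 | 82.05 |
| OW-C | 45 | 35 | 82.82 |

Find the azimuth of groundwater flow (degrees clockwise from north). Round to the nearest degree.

Taking OW-A as reference: OW-B−OW-A = (-50, -25, -0.94); OW-C−OW-A = (-10, 10, -0.17).
Determinant of the coordinate differences = (-50)·10 − (-10)·(-25) = -750.
∂h/∂x = [(-0.94)·10 − (-0.17)·(-25)] / -750 = +0.01820
∂h/∂y = [(-50)·(-0.17) − (-10)·(-0.94)] / -750 = +0.001200
Flow direction (−∇h) has components (-0.01820 E, -0.001200 N).
Azimuth = atan2(E, N) = atan2(-0.01820, -0.001200) = 266.2° ≈ 266°.

266°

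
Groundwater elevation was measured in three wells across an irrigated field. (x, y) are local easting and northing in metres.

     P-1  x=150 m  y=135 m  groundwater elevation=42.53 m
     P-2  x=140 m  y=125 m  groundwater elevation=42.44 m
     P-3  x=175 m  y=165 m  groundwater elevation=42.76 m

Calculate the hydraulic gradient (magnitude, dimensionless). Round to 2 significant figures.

Differences from P-1: to P-2 (Δx, Δy, Δh) = (-10, -10, -0.09); to P-3 = (25, 30, +0.23).
Solve a·Δx + b·Δy = Δh: det = (-10)·30 − 25·(-10) = -50.
∂h/∂x = [(-0.09)·30 − (+0.23)·(-10)] / -50 = +0.008000
∂h/∂y = [(-10)·(+0.23) − 25·(-0.09)] / -50 = +0.0010000
|∇h| = √(0.008000² + 0.0010000²) = 0.008062

0.0081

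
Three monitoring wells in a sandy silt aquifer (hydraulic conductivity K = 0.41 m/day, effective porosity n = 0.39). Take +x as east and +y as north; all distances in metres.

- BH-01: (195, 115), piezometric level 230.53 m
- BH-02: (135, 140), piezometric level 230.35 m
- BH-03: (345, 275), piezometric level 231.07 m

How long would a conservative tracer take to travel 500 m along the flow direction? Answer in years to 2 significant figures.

410 years

With h = a·x + b·y + c and BH-01 as origin, the differences give:
  (-60)·a + 25·b = -0.18
  150·a + 160·b = +0.54
Eliminate b (×160 and ×25, subtract): -13350·a = -42.300 → a = ∂h/∂x = +0.003169
Back-substitute: b = ∂h/∂y = +0.0004045.
|∇h| = √(0.003169² + 0.0004045²) = 0.003195
Seepage velocity v = K·i/n = 0.41 × 0.003195 / 0.39 = 0.003359 m/day.
t = 500 / 0.003359 = 1.489e+05 days = 408 years.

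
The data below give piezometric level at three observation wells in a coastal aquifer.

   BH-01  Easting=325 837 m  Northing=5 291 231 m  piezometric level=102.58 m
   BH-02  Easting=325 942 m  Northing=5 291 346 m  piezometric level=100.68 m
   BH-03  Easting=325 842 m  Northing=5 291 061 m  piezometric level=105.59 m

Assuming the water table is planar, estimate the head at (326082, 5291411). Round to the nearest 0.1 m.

99.7 m

Differences from BH-01: to BH-02 (Δx, Δy, Δh) = (105, 115, -1.90); to BH-03 = (5, -170, +3.01).
Determinant of the coordinate differences = 105·(-170) − 5·115 = -18425.
∂h/∂x = [(-1.90)·(-170) − (+3.01)·115] / -18425 = +0.001256
∂h/∂y = [105·(+3.01) − 5·(-1.90)] / -18425 = -0.01767
h(326082, 5291411) = 102.58 + (+0.001256)·(245) + (-0.01767)·(180) = 102.58 +0.308 -3.180 = 99.707 m.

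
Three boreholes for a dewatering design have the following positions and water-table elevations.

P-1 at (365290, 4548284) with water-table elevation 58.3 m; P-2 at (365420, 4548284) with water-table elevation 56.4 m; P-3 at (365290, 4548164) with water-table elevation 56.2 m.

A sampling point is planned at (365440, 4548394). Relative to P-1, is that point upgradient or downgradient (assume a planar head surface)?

∂h/∂x = (56.4 − 58.3) / (365420 − 365290) = -0.01462
∂h/∂y = (56.2 − 58.3) / (4548164 − 4548284) = +0.01750
Head at (365440, 4548394) = 58.3 + (-0.01462)·(150) + (+0.01750)·(110) = 58.03 m.
That is lower than the 58.3 m at P-1, so the point is downgradient.

downgradient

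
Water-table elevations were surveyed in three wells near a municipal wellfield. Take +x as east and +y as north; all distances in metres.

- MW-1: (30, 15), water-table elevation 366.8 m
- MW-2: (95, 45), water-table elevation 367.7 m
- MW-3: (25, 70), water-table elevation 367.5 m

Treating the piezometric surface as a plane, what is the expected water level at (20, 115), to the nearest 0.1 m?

368.1 m

Taking MW-1 as reference: MW-2−MW-1 = (65, 30, +0.9); MW-3−MW-1 = (-5, 55, +0.7).
Solve a·Δx + b·Δy = Δh: det = 65·55 − (-5)·30 = 3725.
∂h/∂x = [(+0.9)·55 − (+0.7)·30] / 3725 = +0.007651
∂h/∂y = [65·(+0.7) − (-5)·(+0.9)] / 3725 = +0.01342
h(20, 115) = 366.8 + (+0.007651)·(-10) + (+0.01342)·(100) = 366.8 -0.077 +1.342 = 368.066 m.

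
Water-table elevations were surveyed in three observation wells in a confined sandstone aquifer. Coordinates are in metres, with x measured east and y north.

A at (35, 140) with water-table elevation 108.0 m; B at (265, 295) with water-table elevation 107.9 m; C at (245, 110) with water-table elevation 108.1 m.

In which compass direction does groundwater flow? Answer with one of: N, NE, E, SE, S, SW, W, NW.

N

Taking A as reference: B−A = (230, 155, -0.1); C−A = (210, -30, +0.1).
Solve a·Δx + b·Δy = Δh: det = 230·(-30) − 210·155 = -39450.
∂h/∂x = [(-0.1)·(-30) − (+0.1)·155] / -39450 = +0.0003169
∂h/∂y = [230·(+0.1) − 210·(-0.1)] / -39450 = -0.001115
Flow = −∇h = (-0.0003169 east, +0.001115 north), which points north.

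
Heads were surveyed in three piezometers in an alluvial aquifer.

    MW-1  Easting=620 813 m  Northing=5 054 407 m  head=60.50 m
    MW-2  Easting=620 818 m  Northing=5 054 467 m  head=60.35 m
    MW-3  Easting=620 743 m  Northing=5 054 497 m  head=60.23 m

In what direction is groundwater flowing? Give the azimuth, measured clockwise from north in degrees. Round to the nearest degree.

347°

Differences from MW-1: to MW-2 (Δx, Δy, Δh) = (5, 60, -0.15); to MW-3 = (-70, 90, -0.27).
Determinant of the coordinate differences = 5·90 − (-70)·60 = 4650.
∂h/∂x = [(-0.15)·90 − (-0.27)·60] / 4650 = +0.0005806
∂h/∂y = [5·(-0.27) − (-70)·(-0.15)] / 4650 = -0.002548
Flow direction (−∇h) has components (-0.0005806 E, +0.002548 N).
Azimuth = atan2(E, N) = atan2(-0.0005806, +0.002548) = 347.2° ≈ 347°.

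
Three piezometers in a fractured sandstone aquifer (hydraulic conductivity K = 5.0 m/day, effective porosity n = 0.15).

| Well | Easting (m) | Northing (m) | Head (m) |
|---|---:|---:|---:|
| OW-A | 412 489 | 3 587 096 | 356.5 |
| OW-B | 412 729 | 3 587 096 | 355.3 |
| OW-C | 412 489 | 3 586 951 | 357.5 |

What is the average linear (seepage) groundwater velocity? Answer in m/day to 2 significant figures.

0.28 m/day

∂h/∂x = (355.3 − 356.5) / (412729 − 412489) = -0.005000
∂h/∂y = (357.5 − 356.5) / (3586951 − 3587096) = -0.006897
|∇h| = √(-0.005000² + -0.006897²) = 0.008519
Seepage velocity v = K·i/n = 5.0 × 0.008519 / 0.15 = 0.284 m/day.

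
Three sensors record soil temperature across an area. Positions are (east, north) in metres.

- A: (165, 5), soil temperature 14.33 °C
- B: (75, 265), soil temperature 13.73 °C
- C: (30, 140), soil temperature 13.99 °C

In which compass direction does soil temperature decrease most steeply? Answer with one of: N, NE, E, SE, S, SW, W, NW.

N

With T = a·x + b·y + c and A as origin, the differences give:
  (-90)·a + 260·b = -0.60
  (-135)·a + 135·b = -0.34
Eliminate b (×135 and ×260, subtract): 22950·a = 7.400 → a = ∂T/∂x = +0.0003224
Back-substitute: b = ∂T/∂y = -0.002196.
Steepest decrease is along −∇f = (-0.0003224 E, +0.002196 N) → north.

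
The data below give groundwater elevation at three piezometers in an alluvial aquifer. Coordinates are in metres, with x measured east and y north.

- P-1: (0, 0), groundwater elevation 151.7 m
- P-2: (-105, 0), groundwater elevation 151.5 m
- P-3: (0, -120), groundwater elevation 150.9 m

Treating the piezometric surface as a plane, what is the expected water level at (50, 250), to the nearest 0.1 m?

∂h/∂x = (151.5 − 151.7) / (-105 − 0) = +0.001905
∂h/∂y = (150.9 − 151.7) / (-120 − 0) = +0.006667
h(50, 250) = 151.7 + (+0.001905)·(50) + (+0.006667)·(250) = 151.7 +0.095 +1.667 = 153.462 m.

153.5 m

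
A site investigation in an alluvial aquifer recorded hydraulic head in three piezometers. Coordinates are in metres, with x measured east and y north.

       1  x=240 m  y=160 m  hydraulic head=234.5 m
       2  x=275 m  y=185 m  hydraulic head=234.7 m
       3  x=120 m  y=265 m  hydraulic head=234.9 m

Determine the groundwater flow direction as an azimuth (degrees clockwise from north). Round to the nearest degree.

196°

Taking 1 as reference: 2−1 = (35, 25, +0.2); 3−1 = (-120, 105, +0.4).
Solve a·Δx + b·Δy = Δh: det = 35·105 − (-120)·25 = 6675.
∂h/∂x = [(+0.2)·105 − (+0.4)·25] / 6675 = +0.001648
∂h/∂y = [35·(+0.4) − (-120)·(+0.2)] / 6675 = +0.005693
Flow direction (−∇h) has components (-0.001648 E, -0.005693 N).
Azimuth = atan2(E, N) = atan2(-0.001648, -0.005693) = 196.1° ≈ 196°.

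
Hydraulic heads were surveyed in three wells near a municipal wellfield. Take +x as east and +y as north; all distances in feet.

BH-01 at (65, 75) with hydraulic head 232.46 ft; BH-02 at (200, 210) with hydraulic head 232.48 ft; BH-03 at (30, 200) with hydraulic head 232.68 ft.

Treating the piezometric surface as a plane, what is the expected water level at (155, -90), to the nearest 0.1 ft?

Taking BH-01 as reference: BH-02−BH-01 = (135, 135, +0.02); BH-03−BH-01 = (-35, 125, +0.22).
Determinant of the coordinate differences = 135·125 − (-35)·135 = 21600.
∂h/∂x = [(+0.02)·125 − (+0.22)·135] / 21600 = -0.001259
∂h/∂y = [135·(+0.22) − (-35)·(+0.02)] / 21600 = +0.001407
h(155, -90) = 232.46 + (-0.001259)·(90) + (+0.001407)·(-165) = 232.46 -0.113 -0.232 = 232.114 ft.

232.1 ft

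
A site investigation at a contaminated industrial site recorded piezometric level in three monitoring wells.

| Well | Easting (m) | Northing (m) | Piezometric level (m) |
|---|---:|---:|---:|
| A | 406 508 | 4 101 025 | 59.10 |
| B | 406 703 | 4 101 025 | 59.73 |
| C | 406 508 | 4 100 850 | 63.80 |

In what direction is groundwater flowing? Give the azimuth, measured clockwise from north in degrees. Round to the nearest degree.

∂h/∂x = (59.73 − 59.10) / (406703 − 406508) = +0.003231
∂h/∂y = (63.80 − 59.10) / (4100850 − 4101025) = -0.02686
Flow direction (−∇h) has components (-0.003231 E, +0.02686 N).
Azimuth = atan2(E, N) = atan2(-0.003231, +0.02686) = 353.1° ≈ 353°.

353°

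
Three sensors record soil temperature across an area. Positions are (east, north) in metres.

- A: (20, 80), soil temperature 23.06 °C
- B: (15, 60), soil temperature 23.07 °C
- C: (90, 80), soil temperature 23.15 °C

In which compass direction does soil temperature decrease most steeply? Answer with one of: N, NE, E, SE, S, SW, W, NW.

NW

Differences from A: to B (Δx, Δy, Δh) = (-5, -20, +0.01); to C = (70, 0, +0.09).
Determinant of the coordinate differences = (-5)·0 − 70·(-20) = 1400.
∂T/∂x = [(+0.01)·0 − (+0.09)·(-20)] / 1400 = +0.001286
∂T/∂y = [(-5)·(+0.09) − 70·(+0.01)] / 1400 = -0.0008214
Steepest decrease is along −∇f = (-0.001286 E, +0.0008214 N) → northwest.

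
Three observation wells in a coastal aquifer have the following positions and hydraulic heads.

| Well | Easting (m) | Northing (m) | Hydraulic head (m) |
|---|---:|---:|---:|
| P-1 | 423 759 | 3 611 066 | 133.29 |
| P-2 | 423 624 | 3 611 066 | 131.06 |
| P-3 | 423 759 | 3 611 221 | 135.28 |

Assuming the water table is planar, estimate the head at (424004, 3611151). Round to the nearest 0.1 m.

138.4 m

∂h/∂x = (131.06 − 133.29) / (423624 − 423759) = +0.01652
∂h/∂y = (135.28 − 133.29) / (3611221 − 3611066) = +0.01284
h(424004, 3611151) = 133.29 + (+0.01652)·(245) + (+0.01284)·(85) = 133.29 +4.047 +1.091 = 138.428 m.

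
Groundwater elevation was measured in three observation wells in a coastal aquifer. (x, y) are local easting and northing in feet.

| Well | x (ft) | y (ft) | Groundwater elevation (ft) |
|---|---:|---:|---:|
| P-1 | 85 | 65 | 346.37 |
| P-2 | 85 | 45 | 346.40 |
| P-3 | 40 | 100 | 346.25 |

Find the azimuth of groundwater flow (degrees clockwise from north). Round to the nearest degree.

315°

Taking P-1 as reference: P-2−P-1 = (0, -20, +0.03); P-3−P-1 = (-45, 35, -0.12).
Solve a·Δx + b·Δy = Δh: det = 0·35 − (-45)·(-20) = -900.
∂h/∂x = [(+0.03)·35 − (-0.12)·(-20)] / -900 = +0.001500
∂h/∂y = [0·(-0.12) − (-45)·(+0.03)] / -900 = -0.001500
Flow direction (−∇h) has components (-0.001500 E, +0.001500 N).
Azimuth = atan2(E, N) = atan2(-0.001500, +0.001500) = 315.0° ≈ 315°.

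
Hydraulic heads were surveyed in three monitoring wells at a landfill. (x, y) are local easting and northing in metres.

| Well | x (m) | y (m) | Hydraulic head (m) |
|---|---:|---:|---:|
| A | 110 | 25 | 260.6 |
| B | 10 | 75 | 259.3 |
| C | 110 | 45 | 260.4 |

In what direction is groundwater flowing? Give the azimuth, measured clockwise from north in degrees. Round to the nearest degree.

321°

Differences from A: to B (Δx, Δy, Δh) = (-100, 50, -1.3); to C = (0, 20, -0.2).
Determinant of the coordinate differences = (-100)·20 − 0·50 = -2000.
∂h/∂x = [(-1.3)·20 − (-0.2)·50] / -2000 = +0.008000
∂h/∂y = [(-100)·(-0.2) − 0·(-1.3)] / -2000 = -0.01000
Flow direction (−∇h) has components (-0.008000 E, +0.01000 N).
Azimuth = atan2(E, N) = atan2(-0.008000, +0.01000) = 321.3° ≈ 321°.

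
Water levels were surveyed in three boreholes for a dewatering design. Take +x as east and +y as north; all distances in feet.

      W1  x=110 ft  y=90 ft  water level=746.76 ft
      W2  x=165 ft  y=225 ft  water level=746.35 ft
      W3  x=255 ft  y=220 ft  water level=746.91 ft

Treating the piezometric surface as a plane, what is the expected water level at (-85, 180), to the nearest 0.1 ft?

Taking W1 as reference: W2−W1 = (55, 135, -0.41); W3−W1 = (145, 130, +0.15).
Determinant of the coordinate differences = 55·130 − 145·135 = -12425.
∂h/∂x = [(-0.41)·130 − (+0.15)·135] / -12425 = +0.005920
∂h/∂y = [55·(+0.15) − 145·(-0.41)] / -12425 = -0.005449
h(-85, 180) = 746.76 + (+0.005920)·(-195) + (-0.005449)·(90) = 746.76 -1.154 -0.490 = 745.115 ft.

745.1 ft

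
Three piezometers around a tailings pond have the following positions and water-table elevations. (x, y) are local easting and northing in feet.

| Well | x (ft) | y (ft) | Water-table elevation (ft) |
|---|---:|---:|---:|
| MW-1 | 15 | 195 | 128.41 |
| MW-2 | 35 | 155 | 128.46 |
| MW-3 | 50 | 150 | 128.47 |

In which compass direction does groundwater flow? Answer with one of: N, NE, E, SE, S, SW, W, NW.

N

Taking MW-1 as reference: MW-2−MW-1 = (20, -40, +0.05); MW-3−MW-1 = (35, -45, +0.06).
Determinant of the coordinate differences = 20·(-45) − 35·(-40) = 500.
∂h/∂x = [(+0.05)·(-45) − (+0.06)·(-40)] / 500 = +0.0003000
∂h/∂y = [20·(+0.06) − 35·(+0.05)] / 500 = -0.001100
Flow = −∇h = (-0.0003000 east, +0.001100 north), which points north.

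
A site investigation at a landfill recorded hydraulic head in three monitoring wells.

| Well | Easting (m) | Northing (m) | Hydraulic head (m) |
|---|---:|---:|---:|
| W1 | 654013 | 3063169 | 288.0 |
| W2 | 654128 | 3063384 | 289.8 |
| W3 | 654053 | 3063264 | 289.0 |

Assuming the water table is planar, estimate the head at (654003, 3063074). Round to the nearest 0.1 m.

With h = a·x + b·y + c and W1 as origin, the differences give:
  115·a + 215·b = +1.8
  40·a + 95·b = +1.0
Eliminate b (×95 and ×215, subtract): 2325·a = -44.00 → a = ∂h/∂x = -0.01892
Back-substitute: b = ∂h/∂y = +0.01849.
h(654003, 3063074) = 288.0 + (-0.01892)·(-10) + (+0.01849)·(-95) = 288.0 +0.189 -1.757 = 286.432 m.

286.4 m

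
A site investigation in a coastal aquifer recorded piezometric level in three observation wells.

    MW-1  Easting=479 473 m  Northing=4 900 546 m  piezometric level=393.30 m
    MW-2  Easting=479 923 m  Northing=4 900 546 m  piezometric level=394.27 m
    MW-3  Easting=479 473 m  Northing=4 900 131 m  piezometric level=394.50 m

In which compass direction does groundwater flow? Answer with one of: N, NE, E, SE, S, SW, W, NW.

∂h/∂x = (394.27 − 393.30) / (479923 − 479473) = +0.002156
∂h/∂y = (394.50 − 393.30) / (4900131 − 4900546) = -0.002892
Flow = −∇h = (-0.002156 east, +0.002892 north), which points northwest.

NW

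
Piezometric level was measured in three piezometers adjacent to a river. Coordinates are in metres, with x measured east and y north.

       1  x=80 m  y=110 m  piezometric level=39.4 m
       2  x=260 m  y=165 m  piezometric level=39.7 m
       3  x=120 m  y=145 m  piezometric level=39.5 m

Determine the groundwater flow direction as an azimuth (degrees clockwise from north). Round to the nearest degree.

220°

Differences from 1: to 2 (Δx, Δy, Δh) = (180, 55, +0.3); to 3 = (40, 35, +0.1).
Determinant of the coordinate differences = 180·35 − 40·55 = 4100.
∂h/∂x = [(+0.3)·35 − (+0.1)·55] / 4100 = +0.001220
∂h/∂y = [180·(+0.1) − 40·(+0.3)] / 4100 = +0.001463
Flow direction (−∇h) has components (-0.001220 E, -0.001463 N).
Azimuth = atan2(E, N) = atan2(-0.001220, -0.001463) = 219.8° ≈ 220°.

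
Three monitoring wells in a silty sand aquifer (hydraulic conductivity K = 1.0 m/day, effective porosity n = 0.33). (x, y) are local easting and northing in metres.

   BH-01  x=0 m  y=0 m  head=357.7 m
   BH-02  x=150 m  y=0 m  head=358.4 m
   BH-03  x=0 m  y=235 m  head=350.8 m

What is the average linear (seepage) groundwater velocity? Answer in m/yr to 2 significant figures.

∂h/∂x = (358.4 − 357.7) / (150 − 0) = +0.004667
∂h/∂y = (350.8 − 357.7) / (235 − 0) = -0.02936
|∇h| = √(0.004667² + -0.02936²) = 0.02973
Seepage velocity v = K·i/n = 1.0 × 0.02973 / 0.33 = 0.09009 m/day = 32.91 m/yr.

33 m/yr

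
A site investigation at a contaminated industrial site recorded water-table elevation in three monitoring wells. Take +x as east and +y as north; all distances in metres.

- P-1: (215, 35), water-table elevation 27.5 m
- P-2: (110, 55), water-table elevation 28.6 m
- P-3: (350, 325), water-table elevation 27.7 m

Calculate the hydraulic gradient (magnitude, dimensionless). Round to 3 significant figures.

Taking P-1 as reference: P-2−P-1 = (-105, 20, +1.1); P-3−P-1 = (135, 290, +0.2).
Solve a·Δx + b·Δy = Δh: det = (-105)·290 − 135·20 = -33150.
∂h/∂x = [(+1.1)·290 − (+0.2)·20] / -33150 = -0.009502
∂h/∂y = [(-105)·(+0.2) − 135·(+1.1)] / -33150 = +0.005113
|∇h| = √(-0.009502² + 0.005113²) = 0.01079

0.0108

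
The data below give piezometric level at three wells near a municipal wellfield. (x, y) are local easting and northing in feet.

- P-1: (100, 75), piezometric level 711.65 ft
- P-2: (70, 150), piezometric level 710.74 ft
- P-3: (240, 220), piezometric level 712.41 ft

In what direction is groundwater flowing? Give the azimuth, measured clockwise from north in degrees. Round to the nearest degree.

299°

With h = a·x + b·y + c and P-1 as origin, the differences give:
  (-30)·a + 75·b = -0.91
  140·a + 145·b = +0.76
Eliminate b (×145 and ×75, subtract): -14850·a = -188.950 → a = ∂h/∂x = +0.01272
Back-substitute: b = ∂h/∂y = -0.007044.
Flow direction (−∇h) has components (-0.01272 E, +0.007044 N).
Azimuth = atan2(E, N) = atan2(-0.01272, +0.007044) = 299.0° ≈ 299°.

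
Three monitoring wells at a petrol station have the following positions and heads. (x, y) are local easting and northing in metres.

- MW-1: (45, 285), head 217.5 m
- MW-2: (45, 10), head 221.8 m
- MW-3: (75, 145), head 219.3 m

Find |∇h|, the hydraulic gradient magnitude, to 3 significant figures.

Taking MW-1 as reference: MW-2−MW-1 = (0, -275, +4.3); MW-3−MW-1 = (30, -140, +1.8).
Solve a·Δx + b·Δy = Δh: det = 0·(-140) − 30·(-275) = 8250.
∂h/∂x = [(+4.3)·(-140) − (+1.8)·(-275)] / 8250 = -0.01297
∂h/∂y = [0·(+1.8) − 30·(+4.3)] / 8250 = -0.01564
|∇h| = √(-0.01297² + -0.01564²) = 0.02032

0.0203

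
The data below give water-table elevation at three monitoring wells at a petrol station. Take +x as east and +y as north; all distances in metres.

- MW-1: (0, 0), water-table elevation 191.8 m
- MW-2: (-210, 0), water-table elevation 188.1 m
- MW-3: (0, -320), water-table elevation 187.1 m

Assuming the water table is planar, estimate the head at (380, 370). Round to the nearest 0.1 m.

203.9 m

∂h/∂x = (188.1 − 191.8) / (-210 − 0) = +0.01762
∂h/∂y = (187.1 − 191.8) / (-320 − 0) = +0.01469
h(380, 370) = 191.8 + (+0.01762)·(380) + (+0.01469)·(370) = 191.8 +6.695 +5.434 = 203.930 m.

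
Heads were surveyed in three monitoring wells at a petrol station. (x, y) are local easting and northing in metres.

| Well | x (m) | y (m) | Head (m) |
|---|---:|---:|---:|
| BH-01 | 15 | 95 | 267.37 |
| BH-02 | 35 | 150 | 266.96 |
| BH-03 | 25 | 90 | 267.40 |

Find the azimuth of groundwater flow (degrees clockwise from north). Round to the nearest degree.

005°

Taking BH-01 as reference: BH-02−BH-01 = (20, 55, -0.41); BH-03−BH-01 = (10, -5, +0.03).
Solve a·Δx + b·Δy = Δh: det = 20·(-5) − 10·55 = -650.
∂h/∂x = [(-0.41)·(-5) − (+0.03)·55] / -650 = -0.0006154
∂h/∂y = [20·(+0.03) − 10·(-0.41)] / -650 = -0.007231
Flow direction (−∇h) has components (+0.0006154 E, +0.007231 N).
Azimuth = atan2(E, N) = atan2(+0.0006154, +0.007231) = 4.9° ≈ 005°.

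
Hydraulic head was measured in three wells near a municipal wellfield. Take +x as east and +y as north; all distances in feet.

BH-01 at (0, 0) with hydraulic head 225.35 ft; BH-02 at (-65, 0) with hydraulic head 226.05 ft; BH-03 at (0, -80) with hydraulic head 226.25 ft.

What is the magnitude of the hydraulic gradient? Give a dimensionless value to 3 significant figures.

0.0156

∂h/∂x = (226.05 − 225.35) / (-65 − 0) = -0.01077
∂h/∂y = (226.25 − 225.35) / (-80 − 0) = -0.01125
|∇h| = √(-0.01077² + -0.01125²) = 0.01557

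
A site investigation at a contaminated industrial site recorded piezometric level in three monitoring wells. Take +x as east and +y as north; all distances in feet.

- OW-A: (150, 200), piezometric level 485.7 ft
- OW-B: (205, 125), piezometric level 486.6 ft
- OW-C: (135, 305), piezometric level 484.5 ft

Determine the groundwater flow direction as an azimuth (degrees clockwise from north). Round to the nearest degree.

With h = a·x + b·y + c and OW-A as origin, the differences give:
  55·a + (-75)·b = +0.9
  (-15)·a + 105·b = -1.2
Eliminate b (×105 and ×(-75), subtract): 4650·a = 4.50 → a = ∂h/∂x = +0.0009677
Back-substitute: b = ∂h/∂y = -0.01129.
Flow direction (−∇h) has components (-0.0009677 E, +0.01129 N).
Azimuth = atan2(E, N) = atan2(-0.0009677, +0.01129) = 355.1° ≈ 355°.

355°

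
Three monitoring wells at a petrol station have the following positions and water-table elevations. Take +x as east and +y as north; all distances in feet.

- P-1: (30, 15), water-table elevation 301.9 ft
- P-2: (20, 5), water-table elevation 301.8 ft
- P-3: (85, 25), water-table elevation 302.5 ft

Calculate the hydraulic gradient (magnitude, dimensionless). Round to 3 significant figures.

Differences from P-1: to P-2 (Δx, Δy, Δh) = (-10, -10, -0.1); to P-3 = (55, 10, +0.6).
Determinant of the coordinate differences = (-10)·10 − 55·(-10) = 450.
∂h/∂x = [(-0.1)·10 − (+0.6)·(-10)] / 450 = +0.01111
∂h/∂y = [(-10)·(+0.6) − 55·(-0.1)] / 450 = -0.001111
|∇h| = √(0.01111² + -0.001111²) = 0.01117

0.0112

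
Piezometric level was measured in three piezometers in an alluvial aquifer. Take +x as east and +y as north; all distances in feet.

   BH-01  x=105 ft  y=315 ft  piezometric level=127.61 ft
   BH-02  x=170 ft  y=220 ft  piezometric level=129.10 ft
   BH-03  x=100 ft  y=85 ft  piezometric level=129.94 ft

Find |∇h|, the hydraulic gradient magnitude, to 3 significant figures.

Three-point gradient (reference BH-01): Δ to BH-02 = (65, -95, +1.49), Δ to BH-03 = (-5, -230, +2.33).
∂h/∂x = +0.007867, ∂h/∂y = -0.01030 (det = -15425).
|∇h| = √(0.007867² + -0.01030²) = 0.01296

0.0130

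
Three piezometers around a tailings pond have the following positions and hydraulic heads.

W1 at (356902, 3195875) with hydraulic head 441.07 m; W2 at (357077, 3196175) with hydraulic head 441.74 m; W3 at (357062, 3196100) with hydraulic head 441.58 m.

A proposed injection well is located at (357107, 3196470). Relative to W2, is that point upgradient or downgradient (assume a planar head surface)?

Taking W1 as reference: W2−W1 = (175, 300, +0.67); W3−W1 = (160, 225, +0.51).
Determinant of the coordinate differences = 175·225 − 160·300 = -8625.
∂h/∂x = [(+0.67)·225 − (+0.51)·300] / -8625 = +0.0002609
∂h/∂y = [175·(+0.51) − 160·(+0.67)] / -8625 = +0.002081
Head at (357107, 3196470) = 441.07 + (+0.0002609)·(205) + (+0.002081)·(595) = 442.36 m.
That is higher than the 441.74 m at W2, so the point is upgradient.

upgradient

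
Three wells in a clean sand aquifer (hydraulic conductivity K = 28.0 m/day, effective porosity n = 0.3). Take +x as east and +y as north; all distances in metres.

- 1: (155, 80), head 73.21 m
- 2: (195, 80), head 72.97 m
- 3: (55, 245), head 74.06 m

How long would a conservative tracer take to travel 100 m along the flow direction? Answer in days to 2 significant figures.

With h = a·x + b·y + c and 1 as origin, the differences give:
  40·a + 0·b = -0.24
  (-100)·a + 165·b = +0.85
Eliminate b (×165 and ×0, subtract): 6600·a = -39.600 → a = ∂h/∂x = -0.006000
Back-substitute: b = ∂h/∂y = +0.001515.
|∇h| = √(-0.006000² + 0.001515²) = 0.006188
Seepage velocity v = K·i/n = 28.0 × 0.006188 / 0.3 = 0.5775 m/day.
t = 100 / 0.5775 = 173.2 days.

170 days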